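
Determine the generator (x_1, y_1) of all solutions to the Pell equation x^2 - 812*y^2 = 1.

First expand sqrt(812) as a continued fraction. With x_i = (sqrt(812) + m_i)/d_i and (m_0, d_0) = (0, 1): a_0 = floor(sqrt(812)) = 28, since 28^2 = 784 <= 812 < 841 = 29^2.
Iterate m_{i+1} = d_i*a_i - m_i, d_{i+1} = (812 - m_{i+1}^2)/d_i, a_{i+1} = floor((a_0 + m_{i+1})/d_{i+1}):
  m_1 = 1*28 - 0 = 28, d_1 = (812 - 28^2)/1 = 28/1 = 28, a_1 = floor((28 + 28)/28) = 2.
  m_2 = 28*2 - 28 = 28, d_2 = (812 - 28^2)/28 = 28/28 = 1, a_2 = floor((28 + 28)/1) = 56.
  m_3 = 1*56 - 28 = 28, d_3 = (812 - 28^2)/1 = 28/1 = 28: (m_3, d_3) = (m_1, d_1) = (28, 28), so from here the quotients repeat a_1, a_2; the period length is 2.
So sqrt(812) = [28; (2, 56)] with period length k = 2.
k is even, so the fundamental solution of x^2 - 812y^2 = 1 is (p_{k-1}, q_{k-1}) = (p_1, q_1); compute convergents through index 1.
Convergents (p_i = a_i*p_{i-1} + p_{i-2}, q_i = a_i*q_{i-1} + q_{i-2} with p_{-2}=0, p_{-1}=1, q_{-2}=1, q_{-1}=0):
  i=0: a_0=28, p_0 = 28*1 + 0 = 28, q_0 = 28*0 + 1 = 1.
  i=1: a_1=2, p_1 = 2*28 + 1 = 57, q_1 = 2*1 + 0 = 2.
Check: 57^2 - 812*2^2 = 3249 - 3248 = 1, so (x, y) = (57, 2) solves the equation, and by the theorem it is the least positive solution.

(x, y) = (57, 2)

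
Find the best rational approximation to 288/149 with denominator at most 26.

Expand x = 288/149 as a continued fraction with the Euclidean algorithm:
  288 = 1*149 + 139, so a_0 = 1.
  149 = 1*139 + 10, so a_1 = 1.
  139 = 13*10 + 9, so a_2 = 13.
  10 = 1*9 + 1, so a_3 = 1.
  9 = 9*1 + 0, so a_4 = 9.
so x = [1; 1, 13, 1, 9].
Convergents (p_i = a_i*p_{i-1} + p_{i-2}, q_i = a_i*q_{i-1} + q_{i-2} with p_{-2}=0, p_{-1}=1, q_{-2}=1, q_{-1}=0), until the denominator exceeds 26:
  i=0: a_0=1, p_0 = 1*1 + 0 = 1, q_0 = 1*0 + 1 = 1.
  i=1: a_1=1, p_1 = 1*1 + 1 = 2, q_1 = 1*1 + 0 = 1.
  i=2: a_2=13, p_2 = 13*2 + 1 = 27, q_2 = 13*1 + 1 = 14.
  i=3: a_3=1, p_3 = 1*27 + 2 = 29, q_3 = 1*14 + 1 = 15.
  i=4: a_4=9, p_4 = 9*29 + 27 = 288, q_4 = 9*15 + 14 = 149.
q_4 = 149 > 26, so the last convergent with denominator <= 26 is p_3/q_3 = 29/15.
The closest fraction with denominator <= 26 is either p_3/q_3 or the intermediate fraction (k*p_3 + p_2)/(k*q_3 + q_2) with the largest k >= 1 whose denominator stays <= 26; these approach x as k grows, and every other convergent or intermediate fraction in range is farther away.
Largest k: floor((26 - q_2)/q_3) = floor((26 - 14)/15) = 0.
Since k = 0, no intermediate fraction beyond p_3/q_3 has denominator <= 26, so the convergent 29/15 is the closest (its error is |288*15 - 29*149|/(149*15) = 1/2235).

29/15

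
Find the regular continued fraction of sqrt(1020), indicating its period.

[31; (1, 14, 1, 62)]

Write x_i = (sqrt(1020) + m_i)/d_i with (m_0, d_0) = (0, 1). a_0 = floor(sqrt(1020)) = 31, since 31^2 = 961 <= 1020 < 1024 = 32^2.
Iterate m_{i+1} = d_i*a_i - m_i, d_{i+1} = (1020 - m_{i+1}^2)/d_i, a_{i+1} = floor((a_0 + m_{i+1})/d_{i+1}):
  m_1 = 1*31 - 0 = 31, d_1 = (1020 - 31^2)/1 = 59/1 = 59, a_1 = floor((31 + 31)/59) = 1.
  m_2 = 59*1 - 31 = 28, d_2 = (1020 - 28^2)/59 = 236/59 = 4, a_2 = floor((31 + 28)/4) = 14.
  m_3 = 4*14 - 28 = 28, d_3 = (1020 - 28^2)/4 = 236/4 = 59, a_3 = floor((31 + 28)/59) = 1.
  m_4 = 59*1 - 28 = 31, d_4 = (1020 - 31^2)/59 = 59/59 = 1, a_4 = floor((31 + 31)/1) = 62.
  m_5 = 1*62 - 31 = 31, d_5 = (1020 - 31^2)/1 = 59/1 = 59: (m_5, d_5) = (m_1, d_1) = (31, 59), so from here the quotients repeat a_1, ..., a_4; the period length is 4.
Hence the expansion of sqrt(1020) is a_0 = 31 followed by the repeating block 1, 14, 1, 62 (period 4).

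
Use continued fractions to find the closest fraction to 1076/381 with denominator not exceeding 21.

48/17

Expand x = 1076/381 as a continued fraction with the Euclidean algorithm:
  1076 = 2*381 + 314, so a_0 = 2.
  381 = 1*314 + 67, so a_1 = 1.
  314 = 4*67 + 46, so a_2 = 4.
  67 = 1*46 + 21, so a_3 = 1.
  46 = 2*21 + 4, so a_4 = 2.
  21 = 5*4 + 1, so a_5 = 5.
  4 = 4*1 + 0, so a_6 = 4.
so x = [2; 1, 4, 1, 2, 5, 4].
Convergents (p_i = a_i*p_{i-1} + p_{i-2}, q_i = a_i*q_{i-1} + q_{i-2} with p_{-2}=0, p_{-1}=1, q_{-2}=1, q_{-1}=0), until the denominator exceeds 21:
  i=0: a_0=2, p_0 = 2*1 + 0 = 2, q_0 = 2*0 + 1 = 1.
  i=1: a_1=1, p_1 = 1*2 + 1 = 3, q_1 = 1*1 + 0 = 1.
  i=2: a_2=4, p_2 = 4*3 + 2 = 14, q_2 = 4*1 + 1 = 5.
  i=3: a_3=1, p_3 = 1*14 + 3 = 17, q_3 = 1*5 + 1 = 6.
  i=4: a_4=2, p_4 = 2*17 + 14 = 48, q_4 = 2*6 + 5 = 17.
  i=5: a_5=5, p_5 = 5*48 + 17 = 257, q_5 = 5*17 + 6 = 91.
q_5 = 91 > 21, so the last convergent with denominator <= 21 is p_4/q_4 = 48/17.
The closest fraction with denominator <= 21 is either p_4/q_4 or the intermediate fraction (k*p_4 + p_3)/(k*q_4 + q_3) with the largest k >= 1 whose denominator stays <= 21; these approach x as k grows, and every other convergent or intermediate fraction in range is farther away.
Largest k: floor((21 - q_3)/q_4) = floor((21 - 6)/17) = 0.
Since k = 0, no intermediate fraction beyond p_4/q_4 has denominator <= 21, so the convergent 48/17 is the closest (its error is |1076*17 - 48*381|/(381*17) = 4/6477).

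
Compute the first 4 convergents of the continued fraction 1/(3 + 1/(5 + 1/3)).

Using the convergent recurrence p_i = a_i*p_{i-1} + p_{i-2}, q_i = a_i*q_{i-1} + q_{i-2} with p_{-2}=0, p_{-1}=1, q_{-2}=1, q_{-1}=0:
  i=0: a_0=0, p_0 = 0*1 + 0 = 0, q_0 = 0*0 + 1 = 1.
  i=1: a_1=3, p_1 = 3*0 + 1 = 1, q_1 = 3*1 + 0 = 3.
  i=2: a_2=5, p_2 = 5*1 + 0 = 5, q_2 = 5*3 + 1 = 16.
  i=3: a_3=3, p_3 = 3*5 + 1 = 16, q_3 = 3*16 + 3 = 51.

0/1, 1/3, 5/16, 16/51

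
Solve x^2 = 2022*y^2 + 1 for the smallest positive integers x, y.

(x, y) = (1349, 30)

First expand sqrt(2022) as a continued fraction. With x_i = (sqrt(2022) + m_i)/d_i and (m_0, d_0) = (0, 1): a_0 = floor(sqrt(2022)) = 44, since 44^2 = 1936 <= 2022 < 2025 = 45^2.
Iterate m_{i+1} = d_i*a_i - m_i, d_{i+1} = (2022 - m_{i+1}^2)/d_i, a_{i+1} = floor((a_0 + m_{i+1})/d_{i+1}):
  m_1 = 1*44 - 0 = 44, d_1 = (2022 - 44^2)/1 = 86/1 = 86, a_1 = floor((44 + 44)/86) = 1.
  m_2 = 86*1 - 44 = 42, d_2 = (2022 - 42^2)/86 = 258/86 = 3, a_2 = floor((44 + 42)/3) = 28.
  m_3 = 3*28 - 42 = 42, d_3 = (2022 - 42^2)/3 = 258/3 = 86, a_3 = floor((44 + 42)/86) = 1.
  m_4 = 86*1 - 42 = 44, d_4 = (2022 - 44^2)/86 = 86/86 = 1, a_4 = floor((44 + 44)/1) = 88.
  m_5 = 1*88 - 44 = 44, d_5 = (2022 - 44^2)/1 = 86/1 = 86: (m_5, d_5) = (m_1, d_1) = (44, 86), so from here the quotients repeat a_1, ..., a_4; the period length is 4.
So sqrt(2022) = [44; (1, 28, 1, 88)] with period length k = 4.
k is even, so the fundamental solution of x^2 - 2022y^2 = 1 is (p_{k-1}, q_{k-1}) = (p_3, q_3); compute convergents through index 3.
Convergents (p_i = a_i*p_{i-1} + p_{i-2}, q_i = a_i*q_{i-1} + q_{i-2} with p_{-2}=0, p_{-1}=1, q_{-2}=1, q_{-1}=0):
  i=0: a_0=44, p_0 = 44*1 + 0 = 44, q_0 = 44*0 + 1 = 1.
  i=1: a_1=1, p_1 = 1*44 + 1 = 45, q_1 = 1*1 + 0 = 1.
  i=2: a_2=28, p_2 = 28*45 + 44 = 1304, q_2 = 28*1 + 1 = 29.
  i=3: a_3=1, p_3 = 1*1304 + 45 = 1349, q_3 = 1*29 + 1 = 30.
Check: 1349^2 - 2022*30^2 = 1819801 - 1819800 = 1, so (x, y) = (1349, 30) solves the equation, and by the theorem it is the least positive solution.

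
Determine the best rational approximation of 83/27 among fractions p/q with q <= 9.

28/9

Expand x = 83/27 as a continued fraction with the Euclidean algorithm:
  83 = 3*27 + 2, so a_0 = 3.
  27 = 13*2 + 1, so a_1 = 13.
  2 = 2*1 + 0, so a_2 = 2.
so x = [3; 13, 2].
Convergents (p_i = a_i*p_{i-1} + p_{i-2}, q_i = a_i*q_{i-1} + q_{i-2} with p_{-2}=0, p_{-1}=1, q_{-2}=1, q_{-1}=0), until the denominator exceeds 9:
  i=0: a_0=3, p_0 = 3*1 + 0 = 3, q_0 = 3*0 + 1 = 1.
  i=1: a_1=13, p_1 = 13*3 + 1 = 40, q_1 = 13*1 + 0 = 13.
q_1 = 13 > 9, so the last convergent with denominator <= 9 is p_0/q_0 = 3/1.
The closest fraction with denominator <= 9 is either p_0/q_0 or the intermediate fraction (k*p_0 + p_{-1})/(k*q_0 + q_{-1}) with the largest k >= 1 whose denominator stays <= 9; these approach x as k grows, and every other convergent or intermediate fraction in range is farther away.
Largest k: floor((9 - q_{-1})/q_0) = floor((9 - 0)/1) = 9 (using the seeds p_{-1} = 1, q_{-1} = 0).
That gives (9*3 + 1)/(9*1 + 0) = 28/9.
Compare the errors: |x - 3/1| = |83*1 - 3*27|/(27*1) = 2/27, and |x - 28/9| = |83*9 - 28*27|/(27*9) = 9/243.
Cross-multiplying, 9*27 = 243 < 486 = 2*243, so 9/243 is smaller: the intermediate fraction 28/9 is closer to x than 3/1.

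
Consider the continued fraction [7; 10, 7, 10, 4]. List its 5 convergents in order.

7/1, 71/10, 504/71, 5111/720, 20948/2951

Using the convergent recurrence p_i = a_i*p_{i-1} + p_{i-2}, q_i = a_i*q_{i-1} + q_{i-2} with p_{-2}=0, p_{-1}=1, q_{-2}=1, q_{-1}=0:
  i=0: a_0=7, p_0 = 7*1 + 0 = 7, q_0 = 7*0 + 1 = 1.
  i=1: a_1=10, p_1 = 10*7 + 1 = 71, q_1 = 10*1 + 0 = 10.
  i=2: a_2=7, p_2 = 7*71 + 7 = 504, q_2 = 7*10 + 1 = 71.
  i=3: a_3=10, p_3 = 10*504 + 71 = 5111, q_3 = 10*71 + 10 = 720.
  i=4: a_4=4, p_4 = 4*5111 + 504 = 20948, q_4 = 4*720 + 71 = 2951.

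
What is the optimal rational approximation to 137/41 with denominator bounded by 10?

Expand x = 137/41 as a continued fraction with the Euclidean algorithm:
  137 = 3*41 + 14, so a_0 = 3.
  41 = 2*14 + 13, so a_1 = 2.
  14 = 1*13 + 1, so a_2 = 1.
  13 = 13*1 + 0, so a_3 = 13.
so x = [3; 2, 1, 13].
Convergents (p_i = a_i*p_{i-1} + p_{i-2}, q_i = a_i*q_{i-1} + q_{i-2} with p_{-2}=0, p_{-1}=1, q_{-2}=1, q_{-1}=0), until the denominator exceeds 10:
  i=0: a_0=3, p_0 = 3*1 + 0 = 3, q_0 = 3*0 + 1 = 1.
  i=1: a_1=2, p_1 = 2*3 + 1 = 7, q_1 = 2*1 + 0 = 2.
  i=2: a_2=1, p_2 = 1*7 + 3 = 10, q_2 = 1*2 + 1 = 3.
  i=3: a_3=13, p_3 = 13*10 + 7 = 137, q_3 = 13*3 + 2 = 41.
q_3 = 41 > 10, so the last convergent with denominator <= 10 is p_2/q_2 = 10/3.
The closest fraction with denominator <= 10 is either p_2/q_2 or the intermediate fraction (k*p_2 + p_1)/(k*q_2 + q_1) with the largest k >= 1 whose denominator stays <= 10; these approach x as k grows, and every other convergent or intermediate fraction in range is farther away.
Largest k: floor((10 - q_1)/q_2) = floor((10 - 2)/3) = 2.
That gives (2*10 + 7)/(2*3 + 2) = 27/8.
Compare the errors: |x - 10/3| = |137*3 - 10*41|/(41*3) = 1/123, and |x - 27/8| = |137*8 - 27*41|/(41*8) = 11/328.
Cross-multiplying, 1*328 = 328 < 1353 = 11*123, so 1/123 is smaller: the convergent 10/3 is closer to x than 27/8.

10/3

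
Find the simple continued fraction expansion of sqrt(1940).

Write x_i = (sqrt(1940) + m_i)/d_i with (m_0, d_0) = (0, 1). a_0 = floor(sqrt(1940)) = 44, since 44^2 = 1936 <= 1940 < 2025 = 45^2.
Iterate m_{i+1} = d_i*a_i - m_i, d_{i+1} = (1940 - m_{i+1}^2)/d_i, a_{i+1} = floor((a_0 + m_{i+1})/d_{i+1}):
  m_1 = 1*44 - 0 = 44, d_1 = (1940 - 44^2)/1 = 4/1 = 4, a_1 = floor((44 + 44)/4) = 22.
  m_2 = 4*22 - 44 = 44, d_2 = (1940 - 44^2)/4 = 4/4 = 1, a_2 = floor((44 + 44)/1) = 88.
  m_3 = 1*88 - 44 = 44, d_3 = (1940 - 44^2)/1 = 4/1 = 4: (m_3, d_3) = (m_1, d_1) = (44, 4), so from here the quotients repeat a_1, a_2; the period length is 2.
Hence the expansion of sqrt(1940) is a_0 = 44 followed by the repeating block 22, 88 (period 2).

[44; (22, 88)]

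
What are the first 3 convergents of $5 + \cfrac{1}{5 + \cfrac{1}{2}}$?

5/1, 26/5, 57/11

Using the convergent recurrence p_i = a_i*p_{i-1} + p_{i-2}, q_i = a_i*q_{i-1} + q_{i-2} with p_{-2}=0, p_{-1}=1, q_{-2}=1, q_{-1}=0:
  i=0: a_0=5, p_0 = 5*1 + 0 = 5, q_0 = 5*0 + 1 = 1.
  i=1: a_1=5, p_1 = 5*5 + 1 = 26, q_1 = 5*1 + 0 = 5.
  i=2: a_2=2, p_2 = 2*26 + 5 = 57, q_2 = 2*5 + 1 = 11.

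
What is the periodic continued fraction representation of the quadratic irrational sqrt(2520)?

[50; (5, 100)]

Write x_i = (sqrt(2520) + m_i)/d_i with (m_0, d_0) = (0, 1). a_0 = floor(sqrt(2520)) = 50, since 50^2 = 2500 <= 2520 < 2601 = 51^2.
Iterate m_{i+1} = d_i*a_i - m_i, d_{i+1} = (2520 - m_{i+1}^2)/d_i, a_{i+1} = floor((a_0 + m_{i+1})/d_{i+1}):
  m_1 = 1*50 - 0 = 50, d_1 = (2520 - 50^2)/1 = 20/1 = 20, a_1 = floor((50 + 50)/20) = 5.
  m_2 = 20*5 - 50 = 50, d_2 = (2520 - 50^2)/20 = 20/20 = 1, a_2 = floor((50 + 50)/1) = 100.
  m_3 = 1*100 - 50 = 50, d_3 = (2520 - 50^2)/1 = 20/1 = 20: (m_3, d_3) = (m_1, d_1) = (50, 20), so from here the quotients repeat a_1, a_2; the period length is 2.
Hence the expansion of sqrt(2520) is a_0 = 50 followed by the repeating block 5, 100 (period 2).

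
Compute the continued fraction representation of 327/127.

Run the Euclidean algorithm on 327 and 127; the successive quotients are the partial quotients a_0, a_1, ... (each step inverts the fractional part left over by the previous one):
  327 = 2*127 + 73, so a_0 = 2.
  127 = 1*73 + 54, so a_1 = 1.
  73 = 1*54 + 19, so a_2 = 1.
  54 = 2*19 + 16, so a_3 = 2.
  19 = 1*16 + 3, so a_4 = 1.
  16 = 5*3 + 1, so a_5 = 5.
  3 = 3*1 + 0, so a_6 = 3.
The remainder reaches 0 after 7 divisions, so the expansion has 7 partial quotients, read off in order.

[2; 1, 1, 2, 1, 5, 3]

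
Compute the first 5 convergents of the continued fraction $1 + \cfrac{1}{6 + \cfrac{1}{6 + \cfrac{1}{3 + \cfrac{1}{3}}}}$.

Using the convergent recurrence p_i = a_i*p_{i-1} + p_{i-2}, q_i = a_i*q_{i-1} + q_{i-2} with p_{-2}=0, p_{-1}=1, q_{-2}=1, q_{-1}=0:
  i=0: a_0=1, p_0 = 1*1 + 0 = 1, q_0 = 1*0 + 1 = 1.
  i=1: a_1=6, p_1 = 6*1 + 1 = 7, q_1 = 6*1 + 0 = 6.
  i=2: a_2=6, p_2 = 6*7 + 1 = 43, q_2 = 6*6 + 1 = 37.
  i=3: a_3=3, p_3 = 3*43 + 7 = 136, q_3 = 3*37 + 6 = 117.
  i=4: a_4=3, p_4 = 3*136 + 43 = 451, q_4 = 3*117 + 37 = 388.

1/1, 7/6, 43/37, 136/117, 451/388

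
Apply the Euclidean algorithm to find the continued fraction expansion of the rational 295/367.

[0; 1, 4, 10, 3, 2]

Run the Euclidean algorithm on 295 and 367; the successive quotients are the partial quotients a_0, a_1, ... (each step inverts the fractional part left over by the previous one):
  295 = 0*367 + 295, so a_0 = 0.
  367 = 1*295 + 72, so a_1 = 1.
  295 = 4*72 + 7, so a_2 = 4.
  72 = 10*7 + 2, so a_3 = 10.
  7 = 3*2 + 1, so a_4 = 3.
  2 = 2*1 + 0, so a_5 = 2.
The remainder reaches 0 after 6 divisions, so the expansion has 6 partial quotients, read off in order.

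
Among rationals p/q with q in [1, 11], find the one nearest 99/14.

Expand x = 99/14 as a continued fraction with the Euclidean algorithm:
  99 = 7*14 + 1, so a_0 = 7.
  14 = 14*1 + 0, so a_1 = 14.
so x = [7; 14].
Convergents (p_i = a_i*p_{i-1} + p_{i-2}, q_i = a_i*q_{i-1} + q_{i-2} with p_{-2}=0, p_{-1}=1, q_{-2}=1, q_{-1}=0), until the denominator exceeds 11:
  i=0: a_0=7, p_0 = 7*1 + 0 = 7, q_0 = 7*0 + 1 = 1.
  i=1: a_1=14, p_1 = 14*7 + 1 = 99, q_1 = 14*1 + 0 = 14.
q_1 = 14 > 11, so the last convergent with denominator <= 11 is p_0/q_0 = 7/1.
The closest fraction with denominator <= 11 is either p_0/q_0 or the intermediate fraction (k*p_0 + p_{-1})/(k*q_0 + q_{-1}) with the largest k >= 1 whose denominator stays <= 11; these approach x as k grows, and every other convergent or intermediate fraction in range is farther away.
Largest k: floor((11 - q_{-1})/q_0) = floor((11 - 0)/1) = 11 (using the seeds p_{-1} = 1, q_{-1} = 0).
That gives (11*7 + 1)/(11*1 + 0) = 78/11.
Compare the errors: |x - 7/1| = |99*1 - 7*14|/(14*1) = 1/14, and |x - 78/11| = |99*11 - 78*14|/(14*11) = 3/154.
Cross-multiplying, 3*14 = 42 < 154 = 1*154, so 3/154 is smaller: the intermediate fraction 78/11 is closer to x than 7/1.

78/11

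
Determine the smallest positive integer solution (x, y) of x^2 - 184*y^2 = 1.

First expand sqrt(184) as a continued fraction. With x_i = (sqrt(184) + m_i)/d_i and (m_0, d_0) = (0, 1): a_0 = floor(sqrt(184)) = 13, since 13^2 = 169 <= 184 < 196 = 14^2.
Iterate m_{i+1} = d_i*a_i - m_i, d_{i+1} = (184 - m_{i+1}^2)/d_i, a_{i+1} = floor((a_0 + m_{i+1})/d_{i+1}):
  m_1 = 1*13 - 0 = 13, d_1 = (184 - 13^2)/1 = 15/1 = 15, a_1 = floor((13 + 13)/15) = 1.
  m_2 = 15*1 - 13 = 2, d_2 = (184 - 2^2)/15 = 180/15 = 12, a_2 = floor((13 + 2)/12) = 1.
  m_3 = 12*1 - 2 = 10, d_3 = (184 - 10^2)/12 = 84/12 = 7, a_3 = floor((13 + 10)/7) = 3.
  m_4 = 7*3 - 10 = 11, d_4 = (184 - 11^2)/7 = 63/7 = 9, a_4 = floor((13 + 11)/9) = 2.
  m_5 = 9*2 - 11 = 7, d_5 = (184 - 7^2)/9 = 135/9 = 15, a_5 = floor((13 + 7)/15) = 1.
  m_6 = 15*1 - 7 = 8, d_6 = (184 - 8^2)/15 = 120/15 = 8, a_6 = floor((13 + 8)/8) = 2.
  m_7 = 8*2 - 8 = 8, d_7 = (184 - 8^2)/8 = 120/8 = 15, a_7 = floor((13 + 8)/15) = 1.
  m_8 = 15*1 - 8 = 7, d_8 = (184 - 7^2)/15 = 135/15 = 9, a_8 = floor((13 + 7)/9) = 2.
  m_9 = 9*2 - 7 = 11, d_9 = (184 - 11^2)/9 = 63/9 = 7, a_9 = floor((13 + 11)/7) = 3.
  m_10 = 7*3 - 11 = 10, d_10 = (184 - 10^2)/7 = 84/7 = 12, a_10 = floor((13 + 10)/12) = 1.
  m_11 = 12*1 - 10 = 2, d_11 = (184 - 2^2)/12 = 180/12 = 15, a_11 = floor((13 + 2)/15) = 1.
  m_12 = 15*1 - 2 = 13, d_12 = (184 - 13^2)/15 = 15/15 = 1, a_12 = floor((13 + 13)/1) = 26.
  m_13 = 1*26 - 13 = 13, d_13 = (184 - 13^2)/1 = 15/1 = 15: (m_13, d_13) = (m_1, d_1) = (13, 15), so from here the quotients repeat a_1, ..., a_12; the period length is 12.
So sqrt(184) = [13; (1, 1, 3, 2, 1, 2, 1, 2, 3, 1, 1, 26)] with period length k = 12.
k is even, so the fundamental solution of x^2 - 184y^2 = 1 is (p_{k-1}, q_{k-1}) = (p_11, q_11); compute convergents through index 11.
Convergents (p_i = a_i*p_{i-1} + p_{i-2}, q_i = a_i*q_{i-1} + q_{i-2} with p_{-2}=0, p_{-1}=1, q_{-2}=1, q_{-1}=0):
  i=0: a_0=13, p_0 = 13*1 + 0 = 13, q_0 = 13*0 + 1 = 1.
  i=1: a_1=1, p_1 = 1*13 + 1 = 14, q_1 = 1*1 + 0 = 1.
  i=2: a_2=1, p_2 = 1*14 + 13 = 27, q_2 = 1*1 + 1 = 2.
  i=3: a_3=3, p_3 = 3*27 + 14 = 95, q_3 = 3*2 + 1 = 7.
  i=4: a_4=2, p_4 = 2*95 + 27 = 217, q_4 = 2*7 + 2 = 16.
  i=5: a_5=1, p_5 = 1*217 + 95 = 312, q_5 = 1*16 + 7 = 23.
  i=6: a_6=2, p_6 = 2*312 + 217 = 841, q_6 = 2*23 + 16 = 62.
  i=7: a_7=1, p_7 = 1*841 + 312 = 1153, q_7 = 1*62 + 23 = 85.
  i=8: a_8=2, p_8 = 2*1153 + 841 = 3147, q_8 = 2*85 + 62 = 232.
  i=9: a_9=3, p_9 = 3*3147 + 1153 = 10594, q_9 = 3*232 + 85 = 781.
  i=10: a_10=1, p_10 = 1*10594 + 3147 = 13741, q_10 = 1*781 + 232 = 1013.
  i=11: a_11=1, p_11 = 1*13741 + 10594 = 24335, q_11 = 1*1013 + 781 = 1794.
Check: 24335^2 - 184*1794^2 = 592192225 - 592192224 = 1, so (x, y) = (24335, 1794) solves the equation, and by the theorem it is the least positive solution.

(x, y) = (24335, 1794)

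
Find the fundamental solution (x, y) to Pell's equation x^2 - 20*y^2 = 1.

First expand sqrt(20) as a continued fraction. With x_i = (sqrt(20) + m_i)/d_i and (m_0, d_0) = (0, 1): a_0 = floor(sqrt(20)) = 4, since 4^2 = 16 <= 20 < 25 = 5^2.
Iterate m_{i+1} = d_i*a_i - m_i, d_{i+1} = (20 - m_{i+1}^2)/d_i, a_{i+1} = floor((a_0 + m_{i+1})/d_{i+1}):
  m_1 = 1*4 - 0 = 4, d_1 = (20 - 4^2)/1 = 4/1 = 4, a_1 = floor((4 + 4)/4) = 2.
  m_2 = 4*2 - 4 = 4, d_2 = (20 - 4^2)/4 = 4/4 = 1, a_2 = floor((4 + 4)/1) = 8.
  m_3 = 1*8 - 4 = 4, d_3 = (20 - 4^2)/1 = 4/1 = 4: (m_3, d_3) = (m_1, d_1) = (4, 4), so from here the quotients repeat a_1, a_2; the period length is 2.
So sqrt(20) = [4; (2, 8)] with period length k = 2.
k is even, so the fundamental solution of x^2 - 20y^2 = 1 is (p_{k-1}, q_{k-1}) = (p_1, q_1); compute convergents through index 1.
Convergents (p_i = a_i*p_{i-1} + p_{i-2}, q_i = a_i*q_{i-1} + q_{i-2} with p_{-2}=0, p_{-1}=1, q_{-2}=1, q_{-1}=0):
  i=0: a_0=4, p_0 = 4*1 + 0 = 4, q_0 = 4*0 + 1 = 1.
  i=1: a_1=2, p_1 = 2*4 + 1 = 9, q_1 = 2*1 + 0 = 2.
Check: 9^2 - 20*2^2 = 81 - 80 = 1, so (x, y) = (9, 2) solves the equation, and by the theorem it is the least positive solution.

(x, y) = (9, 2)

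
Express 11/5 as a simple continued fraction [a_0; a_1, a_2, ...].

[2; 5]

Run the Euclidean algorithm on 11 and 5; the successive quotients are the partial quotients a_0, a_1, ... (each step inverts the fractional part left over by the previous one):
  11 = 2*5 + 1, so a_0 = 2.
  5 = 5*1 + 0, so a_1 = 5.
The remainder reaches 0 after 2 divisions, so the expansion has 2 partial quotients, read off in order.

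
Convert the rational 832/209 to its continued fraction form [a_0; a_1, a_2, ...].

[3; 1, 51, 4]

Run the Euclidean algorithm on 832 and 209; the successive quotients are the partial quotients a_0, a_1, ... (each step inverts the fractional part left over by the previous one):
  832 = 3*209 + 205, so a_0 = 3.
  209 = 1*205 + 4, so a_1 = 1.
  205 = 51*4 + 1, so a_2 = 51.
  4 = 4*1 + 0, so a_3 = 4.
The remainder reaches 0 after 4 divisions, so the expansion has 4 partial quotients, read off in order.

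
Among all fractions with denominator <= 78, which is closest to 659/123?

Expand x = 659/123 as a continued fraction with the Euclidean algorithm:
  659 = 5*123 + 44, so a_0 = 5.
  123 = 2*44 + 35, so a_1 = 2.
  44 = 1*35 + 9, so a_2 = 1.
  35 = 3*9 + 8, so a_3 = 3.
  9 = 1*8 + 1, so a_4 = 1.
  8 = 8*1 + 0, so a_5 = 8.
so x = [5; 2, 1, 3, 1, 8].
Convergents (p_i = a_i*p_{i-1} + p_{i-2}, q_i = a_i*q_{i-1} + q_{i-2} with p_{-2}=0, p_{-1}=1, q_{-2}=1, q_{-1}=0), until the denominator exceeds 78:
  i=0: a_0=5, p_0 = 5*1 + 0 = 5, q_0 = 5*0 + 1 = 1.
  i=1: a_1=2, p_1 = 2*5 + 1 = 11, q_1 = 2*1 + 0 = 2.
  i=2: a_2=1, p_2 = 1*11 + 5 = 16, q_2 = 1*2 + 1 = 3.
  i=3: a_3=3, p_3 = 3*16 + 11 = 59, q_3 = 3*3 + 2 = 11.
  i=4: a_4=1, p_4 = 1*59 + 16 = 75, q_4 = 1*11 + 3 = 14.
  i=5: a_5=8, p_5 = 8*75 + 59 = 659, q_5 = 8*14 + 11 = 123.
q_5 = 123 > 78, so the last convergent with denominator <= 78 is p_4/q_4 = 75/14.
The closest fraction with denominator <= 78 is either p_4/q_4 or the intermediate fraction (k*p_4 + p_3)/(k*q_4 + q_3) with the largest k >= 1 whose denominator stays <= 78; these approach x as k grows, and every other convergent or intermediate fraction in range is farther away.
Largest k: floor((78 - q_3)/q_4) = floor((78 - 11)/14) = 4.
That gives (4*75 + 59)/(4*14 + 11) = 359/67.
Compare the errors: |x - 75/14| = |659*14 - 75*123|/(123*14) = 1/1722, and |x - 359/67| = |659*67 - 359*123|/(123*67) = 4/8241.
Cross-multiplying, 4*1722 = 6888 < 8241 = 1*8241, so 4/8241 is smaller: the intermediate fraction 359/67 is closer to x than 75/14.

359/67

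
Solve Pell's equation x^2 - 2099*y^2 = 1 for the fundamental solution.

(x, y) = (1530170, 33399)

First expand sqrt(2099) as a continued fraction. With x_i = (sqrt(2099) + m_i)/d_i and (m_0, d_0) = (0, 1): a_0 = floor(sqrt(2099)) = 45, since 45^2 = 2025 <= 2099 < 2116 = 46^2.
Iterate m_{i+1} = d_i*a_i - m_i, d_{i+1} = (2099 - m_{i+1}^2)/d_i, a_{i+1} = floor((a_0 + m_{i+1})/d_{i+1}):
  m_1 = 1*45 - 0 = 45, d_1 = (2099 - 45^2)/1 = 74/1 = 74, a_1 = floor((45 + 45)/74) = 1.
  m_2 = 74*1 - 45 = 29, d_2 = (2099 - 29^2)/74 = 1258/74 = 17, a_2 = floor((45 + 29)/17) = 4.
  m_3 = 17*4 - 29 = 39, d_3 = (2099 - 39^2)/17 = 578/17 = 34, a_3 = floor((45 + 39)/34) = 2.
  m_4 = 34*2 - 39 = 29, d_4 = (2099 - 29^2)/34 = 1258/34 = 37, a_4 = floor((45 + 29)/37) = 2.
  m_5 = 37*2 - 29 = 45, d_5 = (2099 - 45^2)/37 = 74/37 = 2, a_5 = floor((45 + 45)/2) = 45.
  m_6 = 2*45 - 45 = 45, d_6 = (2099 - 45^2)/2 = 74/2 = 37, a_6 = floor((45 + 45)/37) = 2.
  m_7 = 37*2 - 45 = 29, d_7 = (2099 - 29^2)/37 = 1258/37 = 34, a_7 = floor((45 + 29)/34) = 2.
  m_8 = 34*2 - 29 = 39, d_8 = (2099 - 39^2)/34 = 578/34 = 17, a_8 = floor((45 + 39)/17) = 4.
  m_9 = 17*4 - 39 = 29, d_9 = (2099 - 29^2)/17 = 1258/17 = 74, a_9 = floor((45 + 29)/74) = 1.
  m_10 = 74*1 - 29 = 45, d_10 = (2099 - 45^2)/74 = 74/74 = 1, a_10 = floor((45 + 45)/1) = 90.
  m_11 = 1*90 - 45 = 45, d_11 = (2099 - 45^2)/1 = 74/1 = 74: (m_11, d_11) = (m_1, d_1) = (45, 74), so from here the quotients repeat a_1, ..., a_10; the period length is 10.
So sqrt(2099) = [45; (1, 4, 2, 2, 45, 2, 2, 4, 1, 90)] with period length k = 10.
k is even, so the fundamental solution of x^2 - 2099y^2 = 1 is (p_{k-1}, q_{k-1}) = (p_9, q_9); compute convergents through index 9.
Convergents (p_i = a_i*p_{i-1} + p_{i-2}, q_i = a_i*q_{i-1} + q_{i-2} with p_{-2}=0, p_{-1}=1, q_{-2}=1, q_{-1}=0):
  i=0: a_0=45, p_0 = 45*1 + 0 = 45, q_0 = 45*0 + 1 = 1.
  i=1: a_1=1, p_1 = 1*45 + 1 = 46, q_1 = 1*1 + 0 = 1.
  i=2: a_2=4, p_2 = 4*46 + 45 = 229, q_2 = 4*1 + 1 = 5.
  i=3: a_3=2, p_3 = 2*229 + 46 = 504, q_3 = 2*5 + 1 = 11.
  i=4: a_4=2, p_4 = 2*504 + 229 = 1237, q_4 = 2*11 + 5 = 27.
  i=5: a_5=45, p_5 = 45*1237 + 504 = 56169, q_5 = 45*27 + 11 = 1226.
  i=6: a_6=2, p_6 = 2*56169 + 1237 = 113575, q_6 = 2*1226 + 27 = 2479.
  i=7: a_7=2, p_7 = 2*113575 + 56169 = 283319, q_7 = 2*2479 + 1226 = 6184.
  i=8: a_8=4, p_8 = 4*283319 + 113575 = 1246851, q_8 = 4*6184 + 2479 = 27215.
  i=9: a_9=1, p_9 = 1*1246851 + 283319 = 1530170, q_9 = 1*27215 + 6184 = 33399.
Check: 1530170^2 - 2099*33399^2 = 2341420228900 - 2341420228899 = 1, so (x, y) = (1530170, 33399) solves the equation, and by the theorem it is the least positive solution.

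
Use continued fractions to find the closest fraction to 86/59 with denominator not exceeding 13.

Expand x = 86/59 as a continued fraction with the Euclidean algorithm:
  86 = 1*59 + 27, so a_0 = 1.
  59 = 2*27 + 5, so a_1 = 2.
  27 = 5*5 + 2, so a_2 = 5.
  5 = 2*2 + 1, so a_3 = 2.
  2 = 2*1 + 0, so a_4 = 2.
so x = [1; 2, 5, 2, 2].
Convergents (p_i = a_i*p_{i-1} + p_{i-2}, q_i = a_i*q_{i-1} + q_{i-2} with p_{-2}=0, p_{-1}=1, q_{-2}=1, q_{-1}=0), until the denominator exceeds 13:
  i=0: a_0=1, p_0 = 1*1 + 0 = 1, q_0 = 1*0 + 1 = 1.
  i=1: a_1=2, p_1 = 2*1 + 1 = 3, q_1 = 2*1 + 0 = 2.
  i=2: a_2=5, p_2 = 5*3 + 1 = 16, q_2 = 5*2 + 1 = 11.
  i=3: a_3=2, p_3 = 2*16 + 3 = 35, q_3 = 2*11 + 2 = 24.
q_3 = 24 > 13, so the last convergent with denominator <= 13 is p_2/q_2 = 16/11.
The closest fraction with denominator <= 13 is either p_2/q_2 or the intermediate fraction (k*p_2 + p_1)/(k*q_2 + q_1) with the largest k >= 1 whose denominator stays <= 13; these approach x as k grows, and every other convergent or intermediate fraction in range is farther away.
Largest k: floor((13 - q_1)/q_2) = floor((13 - 2)/11) = 1.
That gives (1*16 + 3)/(1*11 + 2) = 19/13.
Compare the errors: |x - 16/11| = |86*11 - 16*59|/(59*11) = 2/649, and |x - 19/13| = |86*13 - 19*59|/(59*13) = 3/767.
Cross-multiplying, 2*767 = 1534 < 1947 = 3*649, so 2/649 is smaller: the convergent 16/11 is closer to x than 19/13.

16/11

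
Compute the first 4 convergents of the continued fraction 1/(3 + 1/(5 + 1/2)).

Using the convergent recurrence p_i = a_i*p_{i-1} + p_{i-2}, q_i = a_i*q_{i-1} + q_{i-2} with p_{-2}=0, p_{-1}=1, q_{-2}=1, q_{-1}=0:
  i=0: a_0=0, p_0 = 0*1 + 0 = 0, q_0 = 0*0 + 1 = 1.
  i=1: a_1=3, p_1 = 3*0 + 1 = 1, q_1 = 3*1 + 0 = 3.
  i=2: a_2=5, p_2 = 5*1 + 0 = 5, q_2 = 5*3 + 1 = 16.
  i=3: a_3=2, p_3 = 2*5 + 1 = 11, q_3 = 2*16 + 3 = 35.

0/1, 1/3, 5/16, 11/35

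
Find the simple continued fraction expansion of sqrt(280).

[16; (1, 2, 1, 2, 1, 32)]

Write x_i = (sqrt(280) + m_i)/d_i with (m_0, d_0) = (0, 1). a_0 = floor(sqrt(280)) = 16, since 16^2 = 256 <= 280 < 289 = 17^2.
Iterate m_{i+1} = d_i*a_i - m_i, d_{i+1} = (280 - m_{i+1}^2)/d_i, a_{i+1} = floor((a_0 + m_{i+1})/d_{i+1}):
  m_1 = 1*16 - 0 = 16, d_1 = (280 - 16^2)/1 = 24/1 = 24, a_1 = floor((16 + 16)/24) = 1.
  m_2 = 24*1 - 16 = 8, d_2 = (280 - 8^2)/24 = 216/24 = 9, a_2 = floor((16 + 8)/9) = 2.
  m_3 = 9*2 - 8 = 10, d_3 = (280 - 10^2)/9 = 180/9 = 20, a_3 = floor((16 + 10)/20) = 1.
  m_4 = 20*1 - 10 = 10, d_4 = (280 - 10^2)/20 = 180/20 = 9, a_4 = floor((16 + 10)/9) = 2.
  m_5 = 9*2 - 10 = 8, d_5 = (280 - 8^2)/9 = 216/9 = 24, a_5 = floor((16 + 8)/24) = 1.
  m_6 = 24*1 - 8 = 16, d_6 = (280 - 16^2)/24 = 24/24 = 1, a_6 = floor((16 + 16)/1) = 32.
  m_7 = 1*32 - 16 = 16, d_7 = (280 - 16^2)/1 = 24/1 = 24: (m_7, d_7) = (m_1, d_1) = (16, 24), so from here the quotients repeat a_1, ..., a_6; the period length is 6.
Hence the expansion of sqrt(280) is a_0 = 16 followed by the repeating block 1, 2, 1, 2, 1, 32 (period 6).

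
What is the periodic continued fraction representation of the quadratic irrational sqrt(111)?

Write x_i = (sqrt(111) + m_i)/d_i with (m_0, d_0) = (0, 1). a_0 = floor(sqrt(111)) = 10, since 10^2 = 100 <= 111 < 121 = 11^2.
Iterate m_{i+1} = d_i*a_i - m_i, d_{i+1} = (111 - m_{i+1}^2)/d_i, a_{i+1} = floor((a_0 + m_{i+1})/d_{i+1}):
  m_1 = 1*10 - 0 = 10, d_1 = (111 - 10^2)/1 = 11/1 = 11, a_1 = floor((10 + 10)/11) = 1.
  m_2 = 11*1 - 10 = 1, d_2 = (111 - 1^2)/11 = 110/11 = 10, a_2 = floor((10 + 1)/10) = 1.
  m_3 = 10*1 - 1 = 9, d_3 = (111 - 9^2)/10 = 30/10 = 3, a_3 = floor((10 + 9)/3) = 6.
  m_4 = 3*6 - 9 = 9, d_4 = (111 - 9^2)/3 = 30/3 = 10, a_4 = floor((10 + 9)/10) = 1.
  m_5 = 10*1 - 9 = 1, d_5 = (111 - 1^2)/10 = 110/10 = 11, a_5 = floor((10 + 1)/11) = 1.
  m_6 = 11*1 - 1 = 10, d_6 = (111 - 10^2)/11 = 11/11 = 1, a_6 = floor((10 + 10)/1) = 20.
  m_7 = 1*20 - 10 = 10, d_7 = (111 - 10^2)/1 = 11/1 = 11: (m_7, d_7) = (m_1, d_1) = (10, 11), so from here the quotients repeat a_1, ..., a_6; the period length is 6.
Hence the expansion of sqrt(111) is a_0 = 10 followed by the repeating block 1, 1, 6, 1, 1, 20 (period 6).

[10; (1, 1, 6, 1, 1, 20)]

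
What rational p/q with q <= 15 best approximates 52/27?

27/14

Expand x = 52/27 as a continued fraction with the Euclidean algorithm:
  52 = 1*27 + 25, so a_0 = 1.
  27 = 1*25 + 2, so a_1 = 1.
  25 = 12*2 + 1, so a_2 = 12.
  2 = 2*1 + 0, so a_3 = 2.
so x = [1; 1, 12, 2].
Convergents (p_i = a_i*p_{i-1} + p_{i-2}, q_i = a_i*q_{i-1} + q_{i-2} with p_{-2}=0, p_{-1}=1, q_{-2}=1, q_{-1}=0), until the denominator exceeds 15:
  i=0: a_0=1, p_0 = 1*1 + 0 = 1, q_0 = 1*0 + 1 = 1.
  i=1: a_1=1, p_1 = 1*1 + 1 = 2, q_1 = 1*1 + 0 = 1.
  i=2: a_2=12, p_2 = 12*2 + 1 = 25, q_2 = 12*1 + 1 = 13.
  i=3: a_3=2, p_3 = 2*25 + 2 = 52, q_3 = 2*13 + 1 = 27.
q_3 = 27 > 15, so the last convergent with denominator <= 15 is p_2/q_2 = 25/13.
The closest fraction with denominator <= 15 is either p_2/q_2 or the intermediate fraction (k*p_2 + p_1)/(k*q_2 + q_1) with the largest k >= 1 whose denominator stays <= 15; these approach x as k grows, and every other convergent or intermediate fraction in range is farther away.
Largest k: floor((15 - q_1)/q_2) = floor((15 - 1)/13) = 1.
That gives (1*25 + 2)/(1*13 + 1) = 27/14.
Compare the errors: |x - 25/13| = |52*13 - 25*27|/(27*13) = 1/351, and |x - 27/14| = |52*14 - 27*27|/(27*14) = 1/378.
Cross-multiplying, 1*351 = 351 < 378 = 1*378, so 1/378 is smaller: the intermediate fraction 27/14 is closer to x than 25/13.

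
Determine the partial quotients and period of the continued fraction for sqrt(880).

Write x_i = (sqrt(880) + m_i)/d_i with (m_0, d_0) = (0, 1). a_0 = floor(sqrt(880)) = 29, since 29^2 = 841 <= 880 < 900 = 30^2.
Iterate m_{i+1} = d_i*a_i - m_i, d_{i+1} = (880 - m_{i+1}^2)/d_i, a_{i+1} = floor((a_0 + m_{i+1})/d_{i+1}):
  m_1 = 1*29 - 0 = 29, d_1 = (880 - 29^2)/1 = 39/1 = 39, a_1 = floor((29 + 29)/39) = 1.
  m_2 = 39*1 - 29 = 10, d_2 = (880 - 10^2)/39 = 780/39 = 20, a_2 = floor((29 + 10)/20) = 1.
  m_3 = 20*1 - 10 = 10, d_3 = (880 - 10^2)/20 = 780/20 = 39, a_3 = floor((29 + 10)/39) = 1.
  m_4 = 39*1 - 10 = 29, d_4 = (880 - 29^2)/39 = 39/39 = 1, a_4 = floor((29 + 29)/1) = 58.
  m_5 = 1*58 - 29 = 29, d_5 = (880 - 29^2)/1 = 39/1 = 39: (m_5, d_5) = (m_1, d_1) = (29, 39), so from here the quotients repeat a_1, ..., a_4; the period length is 4.
Hence the expansion of sqrt(880) is a_0 = 29 followed by the repeating block 1, 1, 1, 58 (period 4).

[29; (1, 1, 1, 58)]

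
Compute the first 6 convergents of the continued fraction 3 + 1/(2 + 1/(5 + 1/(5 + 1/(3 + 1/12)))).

Using the convergent recurrence p_i = a_i*p_{i-1} + p_{i-2}, q_i = a_i*q_{i-1} + q_{i-2} with p_{-2}=0, p_{-1}=1, q_{-2}=1, q_{-1}=0:
  i=0: a_0=3, p_0 = 3*1 + 0 = 3, q_0 = 3*0 + 1 = 1.
  i=1: a_1=2, p_1 = 2*3 + 1 = 7, q_1 = 2*1 + 0 = 2.
  i=2: a_2=5, p_2 = 5*7 + 3 = 38, q_2 = 5*2 + 1 = 11.
  i=3: a_3=5, p_3 = 5*38 + 7 = 197, q_3 = 5*11 + 2 = 57.
  i=4: a_4=3, p_4 = 3*197 + 38 = 629, q_4 = 3*57 + 11 = 182.
  i=5: a_5=12, p_5 = 12*629 + 197 = 7745, q_5 = 12*182 + 57 = 2241.

3/1, 7/2, 38/11, 197/57, 629/182, 7745/2241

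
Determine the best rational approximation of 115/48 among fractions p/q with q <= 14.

Expand x = 115/48 as a continued fraction with the Euclidean algorithm:
  115 = 2*48 + 19, so a_0 = 2.
  48 = 2*19 + 10, so a_1 = 2.
  19 = 1*10 + 9, so a_2 = 1.
  10 = 1*9 + 1, so a_3 = 1.
  9 = 9*1 + 0, so a_4 = 9.
so x = [2; 2, 1, 1, 9].
Convergents (p_i = a_i*p_{i-1} + p_{i-2}, q_i = a_i*q_{i-1} + q_{i-2} with p_{-2}=0, p_{-1}=1, q_{-2}=1, q_{-1}=0), until the denominator exceeds 14:
  i=0: a_0=2, p_0 = 2*1 + 0 = 2, q_0 = 2*0 + 1 = 1.
  i=1: a_1=2, p_1 = 2*2 + 1 = 5, q_1 = 2*1 + 0 = 2.
  i=2: a_2=1, p_2 = 1*5 + 2 = 7, q_2 = 1*2 + 1 = 3.
  i=3: a_3=1, p_3 = 1*7 + 5 = 12, q_3 = 1*3 + 2 = 5.
  i=4: a_4=9, p_4 = 9*12 + 7 = 115, q_4 = 9*5 + 3 = 48.
q_4 = 48 > 14, so the last convergent with denominator <= 14 is p_3/q_3 = 12/5.
The closest fraction with denominator <= 14 is either p_3/q_3 or the intermediate fraction (k*p_3 + p_2)/(k*q_3 + q_2) with the largest k >= 1 whose denominator stays <= 14; these approach x as k grows, and every other convergent or intermediate fraction in range is farther away.
Largest k: floor((14 - q_2)/q_3) = floor((14 - 3)/5) = 2.
That gives (2*12 + 7)/(2*5 + 3) = 31/13.
Compare the errors: |x - 12/5| = |115*5 - 12*48|/(48*5) = 1/240, and |x - 31/13| = |115*13 - 31*48|/(48*13) = 7/624.
Cross-multiplying, 1*624 = 624 < 1680 = 7*240, so 1/240 is smaller: the convergent 12/5 is closer to x than 31/13.

12/5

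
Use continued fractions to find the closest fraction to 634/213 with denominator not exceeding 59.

Expand x = 634/213 as a continued fraction with the Euclidean algorithm:
  634 = 2*213 + 208, so a_0 = 2.
  213 = 1*208 + 5, so a_1 = 1.
  208 = 41*5 + 3, so a_2 = 41.
  5 = 1*3 + 2, so a_3 = 1.
  3 = 1*2 + 1, so a_4 = 1.
  2 = 2*1 + 0, so a_5 = 2.
so x = [2; 1, 41, 1, 1, 2].
Convergents (p_i = a_i*p_{i-1} + p_{i-2}, q_i = a_i*q_{i-1} + q_{i-2} with p_{-2}=0, p_{-1}=1, q_{-2}=1, q_{-1}=0), until the denominator exceeds 59:
  i=0: a_0=2, p_0 = 2*1 + 0 = 2, q_0 = 2*0 + 1 = 1.
  i=1: a_1=1, p_1 = 1*2 + 1 = 3, q_1 = 1*1 + 0 = 1.
  i=2: a_2=41, p_2 = 41*3 + 2 = 125, q_2 = 41*1 + 1 = 42.
  i=3: a_3=1, p_3 = 1*125 + 3 = 128, q_3 = 1*42 + 1 = 43.
  i=4: a_4=1, p_4 = 1*128 + 125 = 253, q_4 = 1*43 + 42 = 85.
q_4 = 85 > 59, so the last convergent with denominator <= 59 is p_3/q_3 = 128/43.
The closest fraction with denominator <= 59 is either p_3/q_3 or the intermediate fraction (k*p_3 + p_2)/(k*q_3 + q_2) with the largest k >= 1 whose denominator stays <= 59; these approach x as k grows, and every other convergent or intermediate fraction in range is farther away.
Largest k: floor((59 - q_2)/q_3) = floor((59 - 42)/43) = 0.
Since k = 0, no intermediate fraction beyond p_3/q_3 has denominator <= 59, so the convergent 128/43 is the closest (its error is |634*43 - 128*213|/(213*43) = 2/9159).

128/43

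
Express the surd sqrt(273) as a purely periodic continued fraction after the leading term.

[16; (1, 1, 10, 1, 1, 32)]

Write x_i = (sqrt(273) + m_i)/d_i with (m_0, d_0) = (0, 1). a_0 = floor(sqrt(273)) = 16, since 16^2 = 256 <= 273 < 289 = 17^2.
Iterate m_{i+1} = d_i*a_i - m_i, d_{i+1} = (273 - m_{i+1}^2)/d_i, a_{i+1} = floor((a_0 + m_{i+1})/d_{i+1}):
  m_1 = 1*16 - 0 = 16, d_1 = (273 - 16^2)/1 = 17/1 = 17, a_1 = floor((16 + 16)/17) = 1.
  m_2 = 17*1 - 16 = 1, d_2 = (273 - 1^2)/17 = 272/17 = 16, a_2 = floor((16 + 1)/16) = 1.
  m_3 = 16*1 - 1 = 15, d_3 = (273 - 15^2)/16 = 48/16 = 3, a_3 = floor((16 + 15)/3) = 10.
  m_4 = 3*10 - 15 = 15, d_4 = (273 - 15^2)/3 = 48/3 = 16, a_4 = floor((16 + 15)/16) = 1.
  m_5 = 16*1 - 15 = 1, d_5 = (273 - 1^2)/16 = 272/16 = 17, a_5 = floor((16 + 1)/17) = 1.
  m_6 = 17*1 - 1 = 16, d_6 = (273 - 16^2)/17 = 17/17 = 1, a_6 = floor((16 + 16)/1) = 32.
  m_7 = 1*32 - 16 = 16, d_7 = (273 - 16^2)/1 = 17/1 = 17: (m_7, d_7) = (m_1, d_1) = (16, 17), so from here the quotients repeat a_1, ..., a_6; the period length is 6.
Hence the expansion of sqrt(273) is a_0 = 16 followed by the repeating block 1, 1, 10, 1, 1, 32 (period 6).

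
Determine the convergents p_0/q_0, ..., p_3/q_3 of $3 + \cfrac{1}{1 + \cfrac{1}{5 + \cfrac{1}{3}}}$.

3/1, 4/1, 23/6, 73/19

Using the convergent recurrence p_i = a_i*p_{i-1} + p_{i-2}, q_i = a_i*q_{i-1} + q_{i-2} with p_{-2}=0, p_{-1}=1, q_{-2}=1, q_{-1}=0:
  i=0: a_0=3, p_0 = 3*1 + 0 = 3, q_0 = 3*0 + 1 = 1.
  i=1: a_1=1, p_1 = 1*3 + 1 = 4, q_1 = 1*1 + 0 = 1.
  i=2: a_2=5, p_2 = 5*4 + 3 = 23, q_2 = 5*1 + 1 = 6.
  i=3: a_3=3, p_3 = 3*23 + 4 = 73, q_3 = 3*6 + 1 = 19.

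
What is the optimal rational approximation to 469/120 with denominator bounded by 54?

Expand x = 469/120 as a continued fraction with the Euclidean algorithm:
  469 = 3*120 + 109, so a_0 = 3.
  120 = 1*109 + 11, so a_1 = 1.
  109 = 9*11 + 10, so a_2 = 9.
  11 = 1*10 + 1, so a_3 = 1.
  10 = 10*1 + 0, so a_4 = 10.
so x = [3; 1, 9, 1, 10].
Convergents (p_i = a_i*p_{i-1} + p_{i-2}, q_i = a_i*q_{i-1} + q_{i-2} with p_{-2}=0, p_{-1}=1, q_{-2}=1, q_{-1}=0), until the denominator exceeds 54:
  i=0: a_0=3, p_0 = 3*1 + 0 = 3, q_0 = 3*0 + 1 = 1.
  i=1: a_1=1, p_1 = 1*3 + 1 = 4, q_1 = 1*1 + 0 = 1.
  i=2: a_2=9, p_2 = 9*4 + 3 = 39, q_2 = 9*1 + 1 = 10.
  i=3: a_3=1, p_3 = 1*39 + 4 = 43, q_3 = 1*10 + 1 = 11.
  i=4: a_4=10, p_4 = 10*43 + 39 = 469, q_4 = 10*11 + 10 = 120.
q_4 = 120 > 54, so the last convergent with denominator <= 54 is p_3/q_3 = 43/11.
The closest fraction with denominator <= 54 is either p_3/q_3 or the intermediate fraction (k*p_3 + p_2)/(k*q_3 + q_2) with the largest k >= 1 whose denominator stays <= 54; these approach x as k grows, and every other convergent or intermediate fraction in range is farther away.
Largest k: floor((54 - q_2)/q_3) = floor((54 - 10)/11) = 4.
That gives (4*43 + 39)/(4*11 + 10) = 211/54.
Compare the errors: |x - 43/11| = |469*11 - 43*120|/(120*11) = 1/1320, and |x - 211/54| = |469*54 - 211*120|/(120*54) = 6/6480.
Cross-multiplying, 1*6480 = 6480 < 7920 = 6*1320, so 1/1320 is smaller: the convergent 43/11 is closer to x than 211/54.

43/11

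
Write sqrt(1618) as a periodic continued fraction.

Write x_i = (sqrt(1618) + m_i)/d_i with (m_0, d_0) = (0, 1). a_0 = floor(sqrt(1618)) = 40, since 40^2 = 1600 <= 1618 < 1681 = 41^2.
Iterate m_{i+1} = d_i*a_i - m_i, d_{i+1} = (1618 - m_{i+1}^2)/d_i, a_{i+1} = floor((a_0 + m_{i+1})/d_{i+1}):
  m_1 = 1*40 - 0 = 40, d_1 = (1618 - 40^2)/1 = 18/1 = 18, a_1 = floor((40 + 40)/18) = 4.
  m_2 = 18*4 - 40 = 32, d_2 = (1618 - 32^2)/18 = 594/18 = 33, a_2 = floor((40 + 32)/33) = 2.
  m_3 = 33*2 - 32 = 34, d_3 = (1618 - 34^2)/33 = 462/33 = 14, a_3 = floor((40 + 34)/14) = 5.
  m_4 = 14*5 - 34 = 36, d_4 = (1618 - 36^2)/14 = 322/14 = 23, a_4 = floor((40 + 36)/23) = 3.
  m_5 = 23*3 - 36 = 33, d_5 = (1618 - 33^2)/23 = 529/23 = 23, a_5 = floor((40 + 33)/23) = 3.
  m_6 = 23*3 - 33 = 36, d_6 = (1618 - 36^2)/23 = 322/23 = 14, a_6 = floor((40 + 36)/14) = 5.
  m_7 = 14*5 - 36 = 34, d_7 = (1618 - 34^2)/14 = 462/14 = 33, a_7 = floor((40 + 34)/33) = 2.
  m_8 = 33*2 - 34 = 32, d_8 = (1618 - 32^2)/33 = 594/33 = 18, a_8 = floor((40 + 32)/18) = 4.
  m_9 = 18*4 - 32 = 40, d_9 = (1618 - 40^2)/18 = 18/18 = 1, a_9 = floor((40 + 40)/1) = 80.
  m_10 = 1*80 - 40 = 40, d_10 = (1618 - 40^2)/1 = 18/1 = 18: (m_10, d_10) = (m_1, d_1) = (40, 18), so from here the quotients repeat a_1, ..., a_9; the period length is 9.
Hence the expansion of sqrt(1618) is a_0 = 40 followed by the repeating block 4, 2, 5, 3, 3, 5, 2, 4, 80 (period 9).

[40; (4, 2, 5, 3, 3, 5, 2, 4, 80)]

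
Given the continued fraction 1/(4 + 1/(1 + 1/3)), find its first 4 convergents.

0/1, 1/4, 1/5, 4/19

Using the convergent recurrence p_i = a_i*p_{i-1} + p_{i-2}, q_i = a_i*q_{i-1} + q_{i-2} with p_{-2}=0, p_{-1}=1, q_{-2}=1, q_{-1}=0:
  i=0: a_0=0, p_0 = 0*1 + 0 = 0, q_0 = 0*0 + 1 = 1.
  i=1: a_1=4, p_1 = 4*0 + 1 = 1, q_1 = 4*1 + 0 = 4.
  i=2: a_2=1, p_2 = 1*1 + 0 = 1, q_2 = 1*4 + 1 = 5.
  i=3: a_3=3, p_3 = 3*1 + 1 = 4, q_3 = 3*5 + 4 = 19.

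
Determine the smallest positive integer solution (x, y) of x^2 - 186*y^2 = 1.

First expand sqrt(186) as a continued fraction. With x_i = (sqrt(186) + m_i)/d_i and (m_0, d_0) = (0, 1): a_0 = floor(sqrt(186)) = 13, since 13^2 = 169 <= 186 < 196 = 14^2.
Iterate m_{i+1} = d_i*a_i - m_i, d_{i+1} = (186 - m_{i+1}^2)/d_i, a_{i+1} = floor((a_0 + m_{i+1})/d_{i+1}):
  m_1 = 1*13 - 0 = 13, d_1 = (186 - 13^2)/1 = 17/1 = 17, a_1 = floor((13 + 13)/17) = 1.
  m_2 = 17*1 - 13 = 4, d_2 = (186 - 4^2)/17 = 170/17 = 10, a_2 = floor((13 + 4)/10) = 1.
  m_3 = 10*1 - 4 = 6, d_3 = (186 - 6^2)/10 = 150/10 = 15, a_3 = floor((13 + 6)/15) = 1.
  m_4 = 15*1 - 6 = 9, d_4 = (186 - 9^2)/15 = 105/15 = 7, a_4 = floor((13 + 9)/7) = 3.
  m_5 = 7*3 - 9 = 12, d_5 = (186 - 12^2)/7 = 42/7 = 6, a_5 = floor((13 + 12)/6) = 4.
  m_6 = 6*4 - 12 = 12, d_6 = (186 - 12^2)/6 = 42/6 = 7, a_6 = floor((13 + 12)/7) = 3.
  m_7 = 7*3 - 12 = 9, d_7 = (186 - 9^2)/7 = 105/7 = 15, a_7 = floor((13 + 9)/15) = 1.
  m_8 = 15*1 - 9 = 6, d_8 = (186 - 6^2)/15 = 150/15 = 10, a_8 = floor((13 + 6)/10) = 1.
  m_9 = 10*1 - 6 = 4, d_9 = (186 - 4^2)/10 = 170/10 = 17, a_9 = floor((13 + 4)/17) = 1.
  m_10 = 17*1 - 4 = 13, d_10 = (186 - 13^2)/17 = 17/17 = 1, a_10 = floor((13 + 13)/1) = 26.
  m_11 = 1*26 - 13 = 13, d_11 = (186 - 13^2)/1 = 17/1 = 17: (m_11, d_11) = (m_1, d_1) = (13, 17), so from here the quotients repeat a_1, ..., a_10; the period length is 10.
So sqrt(186) = [13; (1, 1, 1, 3, 4, 3, 1, 1, 1, 26)] with period length k = 10.
k is even, so the fundamental solution of x^2 - 186y^2 = 1 is (p_{k-1}, q_{k-1}) = (p_9, q_9); compute convergents through index 9.
Convergents (p_i = a_i*p_{i-1} + p_{i-2}, q_i = a_i*q_{i-1} + q_{i-2} with p_{-2}=0, p_{-1}=1, q_{-2}=1, q_{-1}=0):
  i=0: a_0=13, p_0 = 13*1 + 0 = 13, q_0 = 13*0 + 1 = 1.
  i=1: a_1=1, p_1 = 1*13 + 1 = 14, q_1 = 1*1 + 0 = 1.
  i=2: a_2=1, p_2 = 1*14 + 13 = 27, q_2 = 1*1 + 1 = 2.
  i=3: a_3=1, p_3 = 1*27 + 14 = 41, q_3 = 1*2 + 1 = 3.
  i=4: a_4=3, p_4 = 3*41 + 27 = 150, q_4 = 3*3 + 2 = 11.
  i=5: a_5=4, p_5 = 4*150 + 41 = 641, q_5 = 4*11 + 3 = 47.
  i=6: a_6=3, p_6 = 3*641 + 150 = 2073, q_6 = 3*47 + 11 = 152.
  i=7: a_7=1, p_7 = 1*2073 + 641 = 2714, q_7 = 1*152 + 47 = 199.
  i=8: a_8=1, p_8 = 1*2714 + 2073 = 4787, q_8 = 1*199 + 152 = 351.
  i=9: a_9=1, p_9 = 1*4787 + 2714 = 7501, q_9 = 1*351 + 199 = 550.
Check: 7501^2 - 186*550^2 = 56265001 - 56265000 = 1, so (x, y) = (7501, 550) solves the equation, and by the theorem it is the least positive solution.

(x, y) = (7501, 550)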